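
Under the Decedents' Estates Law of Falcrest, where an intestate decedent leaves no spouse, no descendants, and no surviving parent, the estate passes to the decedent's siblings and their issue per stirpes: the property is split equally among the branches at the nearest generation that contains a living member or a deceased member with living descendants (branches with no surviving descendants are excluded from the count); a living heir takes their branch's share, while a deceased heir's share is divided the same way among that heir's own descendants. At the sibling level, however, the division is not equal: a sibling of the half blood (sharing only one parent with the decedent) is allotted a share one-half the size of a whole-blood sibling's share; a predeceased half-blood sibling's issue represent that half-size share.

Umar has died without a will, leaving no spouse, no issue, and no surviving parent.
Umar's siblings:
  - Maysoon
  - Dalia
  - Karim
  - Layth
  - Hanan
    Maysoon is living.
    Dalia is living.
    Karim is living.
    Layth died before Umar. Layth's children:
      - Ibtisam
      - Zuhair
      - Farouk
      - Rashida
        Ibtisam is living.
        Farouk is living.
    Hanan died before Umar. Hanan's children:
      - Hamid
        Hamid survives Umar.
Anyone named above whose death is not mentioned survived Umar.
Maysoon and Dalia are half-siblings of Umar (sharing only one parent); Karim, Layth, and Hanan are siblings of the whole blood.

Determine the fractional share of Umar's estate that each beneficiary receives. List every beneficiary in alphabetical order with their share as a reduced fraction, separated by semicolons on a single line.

No spouse, descendants, or parent survives, so the estate passes to Umar's siblings per stirpes.
Half-blood siblings count for one-half the weight of whole-blood siblings at the initial division.
Dividing 1 in proportion to weights (total weight 4): Maysoon (weight 1/2) → 1/8; Dalia (weight 1/2) → 1/8; Karim (weight 1) → 1/4; Layth (weight 1) → 1/4; Hanan (weight 1) → 1/4.
Maysoon is living and takes 1/8.
Dalia is living and takes 1/8.
Karim is living and takes 1/4.
Layth predeceased; the 1/4 allotted to Layth's branch passes to Layth's issue by representation.
The 1/4 is divided into 4 equal shares of 1/16 among Ibtisam, Zuhair, Farouk, Rashida.
Ibtisam is living and takes 1/16.
Zuhair is living and takes 1/16.
Farouk is living and takes 1/16.
Rashida is living and takes 1/16.
Hanan predeceased; the 1/4 allotted to Hanan's branch passes to Hanan's issue by representation.
Hamid is the sole taker at this level and receives the full 1/4.

Dalia 1/8; Farouk 1/16; Hamid 1/4; Ibtisam 1/16; Karim 1/4; Maysoon 1/8; Rashida 1/16; Zuhair 1/16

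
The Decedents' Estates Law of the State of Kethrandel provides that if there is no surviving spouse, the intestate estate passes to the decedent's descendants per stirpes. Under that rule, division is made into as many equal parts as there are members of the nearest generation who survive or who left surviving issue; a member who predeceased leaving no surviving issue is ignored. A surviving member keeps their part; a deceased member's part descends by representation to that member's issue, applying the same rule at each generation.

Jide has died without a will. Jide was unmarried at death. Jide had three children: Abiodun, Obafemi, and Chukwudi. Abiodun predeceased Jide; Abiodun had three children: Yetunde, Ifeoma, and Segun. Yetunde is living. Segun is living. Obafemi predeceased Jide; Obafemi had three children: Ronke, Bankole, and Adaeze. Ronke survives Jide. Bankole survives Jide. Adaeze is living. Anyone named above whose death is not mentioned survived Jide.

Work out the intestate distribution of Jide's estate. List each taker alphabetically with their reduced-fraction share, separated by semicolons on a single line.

Adaeze 1/9; Bankole 1/9; Chukwudi 1/3; Ifeoma 1/9; Ronke 1/9; Segun 1/9; Yetunde 1/9

There is no surviving spouse, so the entire estate passes to Jide's descendants per stirpes.
The estate is divided into 3 equal shares of 1/3 among Abiodun, Obafemi, Chukwudi.
Abiodun predeceased; the 1/3 allotted to Abiodun's branch passes to Abiodun's issue by representation.
The 1/3 is divided into 3 equal shares of 1/9 among Yetunde, Ifeoma, Segun.
Yetunde is living and takes 1/9.
Ifeoma is living and takes 1/9.
Segun is living and takes 1/9.
Obafemi predeceased; the 1/3 allotted to Obafemi's branch passes to Obafemi's issue by representation.
The 1/3 is divided into 3 equal shares of 1/9 among Ronke, Bankole, Adaeze.
Ronke is living and takes 1/9.
Bankole is living and takes 1/9.
Adaeze is living and takes 1/9.
Chukwudi is living and takes 1/3.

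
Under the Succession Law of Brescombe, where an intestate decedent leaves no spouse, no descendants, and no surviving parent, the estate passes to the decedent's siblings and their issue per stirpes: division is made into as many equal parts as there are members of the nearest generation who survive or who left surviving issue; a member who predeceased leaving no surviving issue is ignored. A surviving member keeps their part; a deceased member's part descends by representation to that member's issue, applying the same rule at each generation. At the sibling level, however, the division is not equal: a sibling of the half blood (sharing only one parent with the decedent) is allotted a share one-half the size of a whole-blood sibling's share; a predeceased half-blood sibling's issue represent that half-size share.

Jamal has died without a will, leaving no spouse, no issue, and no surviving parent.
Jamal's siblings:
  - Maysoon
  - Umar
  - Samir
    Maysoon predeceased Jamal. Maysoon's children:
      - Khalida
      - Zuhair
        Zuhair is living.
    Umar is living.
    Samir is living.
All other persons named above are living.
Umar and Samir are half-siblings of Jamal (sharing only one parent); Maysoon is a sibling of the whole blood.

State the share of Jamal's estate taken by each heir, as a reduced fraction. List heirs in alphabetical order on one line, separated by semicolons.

Khalida 1/4; Samir 1/4; Umar 1/4; Zuhair 1/4

No spouse, descendants, or parent survives, so the estate passes to Jamal's siblings per stirpes.
Half-blood siblings count for one-half the weight of whole-blood siblings at the initial division.
Dividing 1 in proportion to weights (total weight 2): Maysoon (weight 1) → 1/2; Umar (weight 1/2) → 1/4; Samir (weight 1/2) → 1/4.
Maysoon predeceased; the 1/2 allotted to Maysoon's branch passes to Maysoon's issue by representation.
The 1/2 is divided into 2 equal shares of 1/4 among Khalida, Zuhair.
Khalida is living and takes 1/4.
Zuhair is living and takes 1/4.
Umar is living and takes 1/4.
Samir is living and takes 1/4.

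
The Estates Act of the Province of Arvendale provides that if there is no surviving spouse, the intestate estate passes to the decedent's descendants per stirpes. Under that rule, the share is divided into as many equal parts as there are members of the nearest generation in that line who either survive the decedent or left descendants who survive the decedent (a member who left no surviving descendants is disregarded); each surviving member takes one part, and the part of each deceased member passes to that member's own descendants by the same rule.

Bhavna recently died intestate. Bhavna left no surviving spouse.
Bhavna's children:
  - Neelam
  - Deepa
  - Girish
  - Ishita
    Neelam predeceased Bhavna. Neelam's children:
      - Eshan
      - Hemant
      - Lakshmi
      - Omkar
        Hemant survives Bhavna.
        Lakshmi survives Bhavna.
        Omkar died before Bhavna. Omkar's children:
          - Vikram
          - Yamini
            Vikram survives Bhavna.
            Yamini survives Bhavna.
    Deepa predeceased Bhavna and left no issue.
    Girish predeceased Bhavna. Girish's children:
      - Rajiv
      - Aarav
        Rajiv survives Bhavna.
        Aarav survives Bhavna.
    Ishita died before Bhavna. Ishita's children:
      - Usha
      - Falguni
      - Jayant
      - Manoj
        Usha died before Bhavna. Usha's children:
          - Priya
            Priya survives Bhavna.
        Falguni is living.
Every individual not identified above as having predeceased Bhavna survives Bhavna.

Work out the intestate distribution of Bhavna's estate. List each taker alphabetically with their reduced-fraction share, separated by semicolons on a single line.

There is no surviving spouse, so the entire estate passes to Bhavna's descendants per stirpes.
Deepa left no surviving issue, so that branch lapses and is disregarded.
The estate is divided into 3 equal shares of 1/3 among Neelam, Girish, Ishita.
Neelam predeceased; the 1/3 allotted to Neelam's branch passes to Neelam's issue by representation.
The 1/3 is divided into 4 equal shares of 1/12 among Eshan, Hemant, Lakshmi, Omkar.
Eshan is living and takes 1/12.
Hemant is living and takes 1/12.
Lakshmi is living and takes 1/12.
Omkar predeceased; the 1/12 allotted to Omkar's branch passes to Omkar's issue by representation.
The 1/12 is divided into 2 equal shares of 1/24 among Vikram, Yamini.
Vikram is living and takes 1/24.
Yamini is living and takes 1/24.
Girish predeceased; the 1/3 allotted to Girish's branch passes to Girish's issue by representation.
The 1/3 is divided into 2 equal shares of 1/6 among Rajiv, Aarav.
Rajiv is living and takes 1/6.
Aarav is living and takes 1/6.
Ishita predeceased; the 1/3 allotted to Ishita's branch passes to Ishita's issue by representation.
The 1/3 is divided into 4 equal shares of 1/12 among Usha, Falguni, Jayant, Manoj.
Usha predeceased; the 1/12 allotted to Usha's branch passes to Usha's issue by representation.
Priya is the sole taker at this level and receives the full 1/12.
Falguni is living and takes 1/12.
Jayant is living and takes 1/12.
Manoj is living and takes 1/12.

Aarav 1/6; Eshan 1/12; Falguni 1/12; Hemant 1/12; Jayant 1/12; Lakshmi 1/12; Manoj 1/12; Priya 1/12; Rajiv 1/6; Vikram 1/24; Yamini 1/24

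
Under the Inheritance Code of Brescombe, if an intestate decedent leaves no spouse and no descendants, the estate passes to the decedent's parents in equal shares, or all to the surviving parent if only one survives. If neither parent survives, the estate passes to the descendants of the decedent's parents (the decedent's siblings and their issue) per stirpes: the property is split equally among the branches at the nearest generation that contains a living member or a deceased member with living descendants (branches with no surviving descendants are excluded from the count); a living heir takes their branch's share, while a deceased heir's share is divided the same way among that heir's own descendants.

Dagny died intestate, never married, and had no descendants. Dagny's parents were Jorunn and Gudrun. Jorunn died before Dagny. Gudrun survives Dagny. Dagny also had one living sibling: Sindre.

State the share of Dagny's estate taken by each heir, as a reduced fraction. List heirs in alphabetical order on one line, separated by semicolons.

Only one parent, Gudrun, survives, so Gudrun takes the entire estate. The siblings take nothing because a surviving parent has priority.

Gudrun 1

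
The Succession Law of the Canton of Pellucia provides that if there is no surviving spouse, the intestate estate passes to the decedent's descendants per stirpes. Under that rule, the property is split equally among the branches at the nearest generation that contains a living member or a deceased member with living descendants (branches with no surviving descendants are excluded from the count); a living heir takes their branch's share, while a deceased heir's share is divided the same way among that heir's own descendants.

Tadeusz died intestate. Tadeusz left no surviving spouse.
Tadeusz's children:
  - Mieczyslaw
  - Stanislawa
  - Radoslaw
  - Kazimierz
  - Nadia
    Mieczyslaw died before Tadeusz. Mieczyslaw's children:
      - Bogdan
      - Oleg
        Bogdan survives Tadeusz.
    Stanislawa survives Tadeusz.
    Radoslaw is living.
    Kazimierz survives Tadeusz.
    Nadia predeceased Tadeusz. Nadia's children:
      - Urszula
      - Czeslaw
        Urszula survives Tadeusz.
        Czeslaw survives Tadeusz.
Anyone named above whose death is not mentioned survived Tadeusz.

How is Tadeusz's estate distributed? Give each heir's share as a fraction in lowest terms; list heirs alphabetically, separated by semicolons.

Bogdan 1/10; Czeslaw 1/10; Kazimierz 1/5; Oleg 1/10; Radoslaw 1/5; Stanislawa 1/5; Urszula 1/10

There is no surviving spouse, so the entire estate passes to Tadeusz's descendants per stirpes.
The estate is divided into 5 equal shares of 1/5 among Mieczyslaw, Stanislawa, Radoslaw, Kazimierz, Nadia.
Mieczyslaw predeceased; the 1/5 allotted to Mieczyslaw's branch passes to Mieczyslaw's issue by representation.
The 1/5 is divided into 2 equal shares of 1/10 among Bogdan, Oleg.
Bogdan is living and takes 1/10.
Oleg is living and takes 1/10.
Stanislawa is living and takes 1/5.
Radoslaw is living and takes 1/5.
Kazimierz is living and takes 1/5.
Nadia predeceased; the 1/5 allotted to Nadia's branch passes to Nadia's issue by representation.
The 1/5 is divided into 2 equal shares of 1/10 among Urszula, Czeslaw.
Urszula is living and takes 1/10.
Czeslaw is living and takes 1/10.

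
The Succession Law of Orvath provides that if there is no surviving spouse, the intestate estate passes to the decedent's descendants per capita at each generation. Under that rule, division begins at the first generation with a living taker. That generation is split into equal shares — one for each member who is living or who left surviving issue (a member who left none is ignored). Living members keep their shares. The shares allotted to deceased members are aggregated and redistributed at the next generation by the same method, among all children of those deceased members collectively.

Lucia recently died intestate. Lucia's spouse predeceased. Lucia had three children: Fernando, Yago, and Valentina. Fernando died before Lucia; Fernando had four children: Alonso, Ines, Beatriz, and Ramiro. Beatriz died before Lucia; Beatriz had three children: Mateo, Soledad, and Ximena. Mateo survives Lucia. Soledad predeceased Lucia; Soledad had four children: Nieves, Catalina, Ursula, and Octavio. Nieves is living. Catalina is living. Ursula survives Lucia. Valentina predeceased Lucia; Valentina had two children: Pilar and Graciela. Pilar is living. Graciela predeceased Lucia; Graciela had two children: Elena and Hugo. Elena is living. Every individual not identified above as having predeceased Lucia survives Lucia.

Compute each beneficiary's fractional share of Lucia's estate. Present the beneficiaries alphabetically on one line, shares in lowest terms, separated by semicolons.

Alonso 1/9; Catalina 1/90; Elena 2/45; Hugo 2/45; Ines 1/9; Mateo 2/45; Nieves 1/90; Octavio 1/90; Pilar 1/9; Ramiro 1/9; Ursula 1/90; Ximena 2/45; Yago 1/3

There is no surviving spouse, so the entire estate passes to Lucia's descendants per capita at each generation.
At generation 1 (Fernando, Yago, Valentina) there are 3 shares of (1)/3 = 1/3 each.
Living: Yago — each takes 1/3.
Deceased: Fernando and Valentina. Their combined 2/3 is pooled and carried to generation 2.
At generation 2 (Alonso, Ines, Beatriz, Ramiro, Pilar, Graciela) there are 6 shares of (2/3)/6 = 1/9 each.
Living: Alonso, Ines, Ramiro, and Pilar — each takes 1/9.
Deceased: Beatriz and Graciela. Their combined 2/9 is pooled and carried to generation 3.
At generation 3 (Mateo, Soledad, Ximena, Elena, Hugo) there are 5 shares of (2/9)/5 = 2/45 each.
Living: Mateo, Ximena, Elena, and Hugo — each takes 2/45.
Deceased: Soledad. That 2/45 share is carried to generation 4.
At generation 4 (Nieves, Catalina, Ursula, Octavio) there are 4 shares of (2/45)/4 = 1/90 each.
Living: Nieves, Catalina, Ursula, and Octavio — each takes 1/90.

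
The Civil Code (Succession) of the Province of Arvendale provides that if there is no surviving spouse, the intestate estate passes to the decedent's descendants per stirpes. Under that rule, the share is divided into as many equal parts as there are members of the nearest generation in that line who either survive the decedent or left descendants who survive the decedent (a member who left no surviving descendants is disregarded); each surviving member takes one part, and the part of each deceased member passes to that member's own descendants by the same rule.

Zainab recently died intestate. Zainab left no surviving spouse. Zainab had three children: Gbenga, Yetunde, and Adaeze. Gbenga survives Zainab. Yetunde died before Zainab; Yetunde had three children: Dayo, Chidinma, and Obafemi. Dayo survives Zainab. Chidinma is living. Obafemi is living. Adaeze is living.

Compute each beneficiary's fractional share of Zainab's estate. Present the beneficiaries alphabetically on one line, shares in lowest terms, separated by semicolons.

There is no surviving spouse, so the entire estate passes to Zainab's descendants per stirpes.
The estate is divided into 3 equal shares of 1/3 among Gbenga, Yetunde, Adaeze.
Gbenga is living and takes 1/3.
Yetunde predeceased; the 1/3 allotted to Yetunde's branch passes to Yetunde's issue by representation.
The 1/3 is divided into 3 equal shares of 1/9 among Dayo, Chidinma, Obafemi.
Dayo is living and takes 1/9.
Chidinma is living and takes 1/9.
Obafemi is living and takes 1/9.
Adaeze is living and takes 1/3.

Adaeze 1/3; Chidinma 1/9; Dayo 1/9; Gbenga 1/3; Obafemi 1/9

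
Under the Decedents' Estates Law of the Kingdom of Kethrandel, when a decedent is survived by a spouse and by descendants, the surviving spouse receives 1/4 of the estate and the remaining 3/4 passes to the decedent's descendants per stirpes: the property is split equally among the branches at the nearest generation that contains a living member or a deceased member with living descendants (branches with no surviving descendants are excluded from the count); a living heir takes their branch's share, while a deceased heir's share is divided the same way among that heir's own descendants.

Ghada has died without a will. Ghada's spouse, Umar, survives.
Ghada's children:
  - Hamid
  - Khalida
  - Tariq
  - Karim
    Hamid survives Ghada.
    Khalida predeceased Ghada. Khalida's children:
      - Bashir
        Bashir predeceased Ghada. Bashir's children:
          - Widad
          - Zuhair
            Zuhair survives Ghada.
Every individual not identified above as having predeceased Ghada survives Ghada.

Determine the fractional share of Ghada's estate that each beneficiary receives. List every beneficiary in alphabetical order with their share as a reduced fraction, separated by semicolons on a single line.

Umar, as surviving spouse, takes 1/4.
The remaining 3/4 passes to Ghada's descendants per stirpes.
The 3/4 is divided into 4 equal shares of 3/16 among Hamid, Khalida, Tariq, Karim.
Hamid is living and takes 3/16.
Khalida predeceased; the 3/16 allotted to Khalida's branch passes to Khalida's issue by representation.
Bashir's line is the sole branch at this level, so the full 3/16 passes to Bashir's issue by representation.
The 3/16 is divided into 2 equal shares of 3/32 among Widad, Zuhair.
Widad is living and takes 3/32.
Zuhair is living and takes 3/32.
Tariq is living and takes 3/16.
Karim is living and takes 3/16.

Hamid 3/16; Karim 3/16; Tariq 3/16; Umar 1/4; Widad 3/32; Zuhair 3/32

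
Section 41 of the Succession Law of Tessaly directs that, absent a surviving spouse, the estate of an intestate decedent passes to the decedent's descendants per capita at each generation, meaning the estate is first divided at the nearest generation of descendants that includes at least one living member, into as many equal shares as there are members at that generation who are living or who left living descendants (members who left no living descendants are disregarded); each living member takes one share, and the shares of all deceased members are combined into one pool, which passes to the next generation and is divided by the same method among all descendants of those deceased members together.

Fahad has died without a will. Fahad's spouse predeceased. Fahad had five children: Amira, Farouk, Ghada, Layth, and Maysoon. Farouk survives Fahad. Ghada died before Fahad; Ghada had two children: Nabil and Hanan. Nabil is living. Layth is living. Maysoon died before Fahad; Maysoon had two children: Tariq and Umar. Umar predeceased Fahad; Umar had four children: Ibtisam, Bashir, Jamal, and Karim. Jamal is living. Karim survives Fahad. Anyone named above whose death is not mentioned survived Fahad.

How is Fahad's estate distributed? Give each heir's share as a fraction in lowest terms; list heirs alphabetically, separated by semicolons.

Amira 1/5; Bashir 1/40; Farouk 1/5; Hanan 1/10; Ibtisam 1/40; Jamal 1/40; Karim 1/40; Layth 1/5; Nabil 1/10; Tariq 1/10

There is no surviving spouse, so the entire estate passes to Fahad's descendants per capita at each generation.
At generation 1 (Amira, Farouk, Ghada, Layth, Maysoon) there are 5 shares of (1)/5 = 1/5 each.
Living: Amira, Farouk, and Layth — each takes 1/5.
Deceased: Ghada and Maysoon. Their combined 2/5 is pooled and carried to generation 2.
At generation 2 (Nabil, Hanan, Tariq, Umar) there are 4 shares of (2/5)/4 = 1/10 each.
Living: Nabil, Hanan, and Tariq — each takes 1/10.
Deceased: Umar. That 1/10 share is carried to generation 3.
At generation 3 (Ibtisam, Bashir, Jamal, Karim) there are 4 shares of (1/10)/4 = 1/40 each.
Living: Ibtisam, Bashir, Jamal, and Karim — each takes 1/40.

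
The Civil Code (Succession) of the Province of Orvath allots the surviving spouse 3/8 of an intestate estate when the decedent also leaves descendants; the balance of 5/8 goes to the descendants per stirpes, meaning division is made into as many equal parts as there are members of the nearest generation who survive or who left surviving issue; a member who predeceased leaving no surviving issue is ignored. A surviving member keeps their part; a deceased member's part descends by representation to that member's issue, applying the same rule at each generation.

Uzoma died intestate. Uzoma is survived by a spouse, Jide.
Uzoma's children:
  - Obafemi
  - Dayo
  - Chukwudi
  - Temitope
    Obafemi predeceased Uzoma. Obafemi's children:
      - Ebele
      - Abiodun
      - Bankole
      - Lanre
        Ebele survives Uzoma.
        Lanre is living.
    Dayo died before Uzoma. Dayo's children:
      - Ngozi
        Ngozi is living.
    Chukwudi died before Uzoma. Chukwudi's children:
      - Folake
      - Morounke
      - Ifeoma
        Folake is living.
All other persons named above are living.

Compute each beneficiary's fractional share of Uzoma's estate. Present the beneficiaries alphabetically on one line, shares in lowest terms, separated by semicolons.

Jide, as surviving spouse, takes 3/8.
The remaining 5/8 passes to Uzoma's descendants per stirpes.
The 5/8 is divided into 4 equal shares of 5/32 among Obafemi, Dayo, Chukwudi, Temitope.
Obafemi predeceased; the 5/32 allotted to Obafemi's branch passes to Obafemi's issue by representation.
The 5/32 is divided into 4 equal shares of 5/128 among Ebele, Abiodun, Bankole, Lanre.
Ebele is living and takes 5/128.
Abiodun is living and takes 5/128.
Bankole is living and takes 5/128.
Lanre is living and takes 5/128.
Dayo predeceased; the 5/32 allotted to Dayo's branch passes to Dayo's issue by representation.
Ngozi is the sole taker at this level and receives the full 5/32.
Chukwudi predeceased; the 5/32 allotted to Chukwudi's branch passes to Chukwudi's issue by representation.
The 5/32 is divided into 3 equal shares of 5/96 among Folake, Morounke, Ifeoma.
Folake is living and takes 5/96.
Morounke is living and takes 5/96.
Ifeoma is living and takes 5/96.
Temitope is living and takes 5/32.

Abiodun 5/128; Bankole 5/128; Ebele 5/128; Folake 5/96; Ifeoma 5/96; Jide 3/8; Lanre 5/128; Morounke 5/96; Ngozi 5/32; Temitope 5/32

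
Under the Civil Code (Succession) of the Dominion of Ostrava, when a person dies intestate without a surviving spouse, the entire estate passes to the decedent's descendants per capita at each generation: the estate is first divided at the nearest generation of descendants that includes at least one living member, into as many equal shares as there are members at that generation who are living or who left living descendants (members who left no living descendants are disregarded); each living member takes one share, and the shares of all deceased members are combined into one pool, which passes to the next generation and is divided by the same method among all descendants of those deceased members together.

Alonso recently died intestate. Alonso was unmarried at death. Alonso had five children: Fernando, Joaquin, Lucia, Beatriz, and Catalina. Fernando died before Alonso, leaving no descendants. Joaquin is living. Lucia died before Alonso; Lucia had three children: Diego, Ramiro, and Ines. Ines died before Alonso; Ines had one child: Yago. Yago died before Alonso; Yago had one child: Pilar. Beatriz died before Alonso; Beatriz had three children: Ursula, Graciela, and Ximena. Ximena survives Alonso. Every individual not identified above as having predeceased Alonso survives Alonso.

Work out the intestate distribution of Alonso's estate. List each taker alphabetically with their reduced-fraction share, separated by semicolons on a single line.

There is no surviving spouse, so the entire estate passes to Alonso's descendants per capita at each generation.
At generation 1 (Joaquin, Lucia, Beatriz, Catalina) there are 4 shares of (1)/4 = 1/4 each.
Living: Joaquin and Catalina — each takes 1/4.
Deceased: Lucia and Beatriz. Their combined 1/2 is pooled and carried to generation 2.
At generation 2 (Diego, Ramiro, Ines, Ursula, Graciela, Ximena) there are 6 shares of (1/2)/6 = 1/12 each.
Living: Diego, Ramiro, Ursula, Graciela, and Ximena — each takes 1/12.
Deceased: Ines. That 1/12 share is carried to generation 3.
At generation 3 (Yago) there are 1 shares of (1/12)/1 = 1/12 each.
Deceased: Yago. That 1/12 share is carried to generation 4.
At generation 4 (Pilar) there are 1 shares of (1/12)/1 = 1/12 each.
Living: Pilar — each takes 1/12.

Catalina 1/4; Diego 1/12; Graciela 1/12; Joaquin 1/4; Pilar 1/12; Ramiro 1/12; Ursula 1/12; Ximena 1/12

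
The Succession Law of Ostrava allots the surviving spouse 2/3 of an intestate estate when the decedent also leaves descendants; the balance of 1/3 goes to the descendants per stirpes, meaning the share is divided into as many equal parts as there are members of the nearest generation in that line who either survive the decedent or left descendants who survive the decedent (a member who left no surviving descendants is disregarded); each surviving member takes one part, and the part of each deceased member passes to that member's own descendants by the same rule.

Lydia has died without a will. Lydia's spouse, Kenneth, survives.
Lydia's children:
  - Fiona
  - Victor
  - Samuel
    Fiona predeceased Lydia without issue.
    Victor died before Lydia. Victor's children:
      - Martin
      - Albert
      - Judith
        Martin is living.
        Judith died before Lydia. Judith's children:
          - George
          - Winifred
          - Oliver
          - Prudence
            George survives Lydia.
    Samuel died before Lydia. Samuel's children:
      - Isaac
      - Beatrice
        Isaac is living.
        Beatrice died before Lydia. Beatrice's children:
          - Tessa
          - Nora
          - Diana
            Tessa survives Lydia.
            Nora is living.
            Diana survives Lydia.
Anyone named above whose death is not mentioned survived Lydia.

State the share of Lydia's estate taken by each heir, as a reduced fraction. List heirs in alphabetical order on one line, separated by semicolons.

Albert 1/18; Diana 1/36; George 1/72; Isaac 1/12; Kenneth 2/3; Martin 1/18; Nora 1/36; Oliver 1/72; Prudence 1/72; Tessa 1/36; Winifred 1/72

Kenneth, as surviving spouse, takes 2/3.
The remaining 1/3 passes to Lydia's descendants per stirpes.
Fiona left no surviving issue, so that branch lapses and is disregarded.
The 1/3 is divided into 2 equal shares of 1/6 among Victor, Samuel.
Victor predeceased; the 1/6 allotted to Victor's branch passes to Victor's issue by representation.
The 1/6 is divided into 3 equal shares of 1/18 among Martin, Albert, Judith.
Martin is living and takes 1/18.
Albert is living and takes 1/18.
Judith predeceased; the 1/18 allotted to Judith's branch passes to Judith's issue by representation.
The 1/18 is divided into 4 equal shares of 1/72 among George, Winifred, Oliver, Prudence.
George is living and takes 1/72.
Winifred is living and takes 1/72.
Oliver is living and takes 1/72.
Prudence is living and takes 1/72.
Samuel predeceased; the 1/6 allotted to Samuel's branch passes to Samuel's issue by representation.
The 1/6 is divided into 2 equal shares of 1/12 among Isaac, Beatrice.
Isaac is living and takes 1/12.
Beatrice predeceased; the 1/12 allotted to Beatrice's branch passes to Beatrice's issue by representation.
The 1/12 is divided into 3 equal shares of 1/36 among Tessa, Nora, Diana.
Tessa is living and takes 1/36.
Nora is living and takes 1/36.
Diana is living and takes 1/36.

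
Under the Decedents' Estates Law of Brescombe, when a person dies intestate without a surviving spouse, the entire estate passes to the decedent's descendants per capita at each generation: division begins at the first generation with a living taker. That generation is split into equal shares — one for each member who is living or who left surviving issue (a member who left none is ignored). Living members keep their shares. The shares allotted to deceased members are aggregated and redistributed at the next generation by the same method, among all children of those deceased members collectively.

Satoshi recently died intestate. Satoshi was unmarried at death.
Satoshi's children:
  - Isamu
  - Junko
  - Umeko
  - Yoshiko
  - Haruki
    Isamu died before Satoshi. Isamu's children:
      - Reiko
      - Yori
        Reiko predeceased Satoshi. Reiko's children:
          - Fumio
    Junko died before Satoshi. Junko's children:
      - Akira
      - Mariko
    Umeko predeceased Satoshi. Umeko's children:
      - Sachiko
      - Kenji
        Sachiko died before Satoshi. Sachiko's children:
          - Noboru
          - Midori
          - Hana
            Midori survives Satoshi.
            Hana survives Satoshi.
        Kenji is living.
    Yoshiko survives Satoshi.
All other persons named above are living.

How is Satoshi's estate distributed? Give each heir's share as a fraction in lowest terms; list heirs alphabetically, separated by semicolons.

Akira 1/10; Fumio 1/20; Hana 1/20; Haruki 1/5; Kenji 1/10; Mariko 1/10; Midori 1/20; Noboru 1/20; Yori 1/10; Yoshiko 1/5

There is no surviving spouse, so the entire estate passes to Satoshi's descendants per capita at each generation.
At generation 1 (Isamu, Junko, Umeko, Yoshiko, Haruki) there are 5 shares of (1)/5 = 1/5 each.
Living: Yoshiko and Haruki — each takes 1/5.
Deceased: Isamu, Junko, and Umeko. Their combined 3/5 is pooled and carried to generation 2.
At generation 2 (Reiko, Yori, Akira, Mariko, Sachiko, Kenji) there are 6 shares of (3/5)/6 = 1/10 each.
Living: Yori, Akira, Mariko, and Kenji — each takes 1/10.
Deceased: Reiko and Sachiko. Their combined 1/5 is pooled and carried to generation 3.
At generation 3 (Fumio, Noboru, Midori, Hana) there are 4 shares of (1/5)/4 = 1/20 each.
Living: Fumio, Noboru, Midori, and Hana — each takes 1/20.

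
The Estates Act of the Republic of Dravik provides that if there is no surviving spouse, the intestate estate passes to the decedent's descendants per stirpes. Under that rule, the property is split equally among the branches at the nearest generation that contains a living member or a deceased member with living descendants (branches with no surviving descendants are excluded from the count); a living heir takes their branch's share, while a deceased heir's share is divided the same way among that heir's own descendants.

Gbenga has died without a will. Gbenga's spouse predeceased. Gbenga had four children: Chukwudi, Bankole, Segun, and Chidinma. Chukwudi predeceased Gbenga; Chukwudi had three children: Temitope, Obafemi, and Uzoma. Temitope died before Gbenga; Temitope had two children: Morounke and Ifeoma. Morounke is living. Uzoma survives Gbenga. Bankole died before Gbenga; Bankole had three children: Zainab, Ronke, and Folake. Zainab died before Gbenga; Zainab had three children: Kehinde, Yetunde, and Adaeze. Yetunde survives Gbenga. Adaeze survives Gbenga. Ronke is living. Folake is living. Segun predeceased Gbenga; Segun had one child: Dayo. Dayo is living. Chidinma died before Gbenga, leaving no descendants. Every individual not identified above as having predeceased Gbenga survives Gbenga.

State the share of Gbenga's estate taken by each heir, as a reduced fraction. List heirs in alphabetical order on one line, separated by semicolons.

There is no surviving spouse, so the entire estate passes to Gbenga's descendants per stirpes.
Chidinma left no surviving issue, so that branch lapses and is disregarded.
The estate is divided into 3 equal shares of 1/3 among Chukwudi, Bankole, Segun.
Chukwudi predeceased; the 1/3 allotted to Chukwudi's branch passes to Chukwudi's issue by representation.
The 1/3 is divided into 3 equal shares of 1/9 among Temitope, Obafemi, Uzoma.
Temitope predeceased; the 1/9 allotted to Temitope's branch passes to Temitope's issue by representation.
The 1/9 is divided into 2 equal shares of 1/18 among Morounke, Ifeoma.
Morounke is living and takes 1/18.
Ifeoma is living and takes 1/18.
Obafemi is living and takes 1/9.
Uzoma is living and takes 1/9.
Bankole predeceased; the 1/3 allotted to Bankole's branch passes to Bankole's issue by representation.
The 1/3 is divided into 3 equal shares of 1/9 among Zainab, Ronke, Folake.
Zainab predeceased; the 1/9 allotted to Zainab's branch passes to Zainab's issue by representation.
The 1/9 is divided into 3 equal shares of 1/27 among Kehinde, Yetunde, Adaeze.
Kehinde is living and takes 1/27.
Yetunde is living and takes 1/27.
Adaeze is living and takes 1/27.
Ronke is living and takes 1/9.
Folake is living and takes 1/9.
Segun predeceased; the 1/3 allotted to Segun's branch passes to Segun's issue by representation.
Dayo is the sole taker at this level and receives the full 1/3.

Adaeze 1/27; Dayo 1/3; Folake 1/9; Ifeoma 1/18; Kehinde 1/27; Morounke 1/18; Obafemi 1/9; Ronke 1/9; Uzoma 1/9; Yetunde 1/27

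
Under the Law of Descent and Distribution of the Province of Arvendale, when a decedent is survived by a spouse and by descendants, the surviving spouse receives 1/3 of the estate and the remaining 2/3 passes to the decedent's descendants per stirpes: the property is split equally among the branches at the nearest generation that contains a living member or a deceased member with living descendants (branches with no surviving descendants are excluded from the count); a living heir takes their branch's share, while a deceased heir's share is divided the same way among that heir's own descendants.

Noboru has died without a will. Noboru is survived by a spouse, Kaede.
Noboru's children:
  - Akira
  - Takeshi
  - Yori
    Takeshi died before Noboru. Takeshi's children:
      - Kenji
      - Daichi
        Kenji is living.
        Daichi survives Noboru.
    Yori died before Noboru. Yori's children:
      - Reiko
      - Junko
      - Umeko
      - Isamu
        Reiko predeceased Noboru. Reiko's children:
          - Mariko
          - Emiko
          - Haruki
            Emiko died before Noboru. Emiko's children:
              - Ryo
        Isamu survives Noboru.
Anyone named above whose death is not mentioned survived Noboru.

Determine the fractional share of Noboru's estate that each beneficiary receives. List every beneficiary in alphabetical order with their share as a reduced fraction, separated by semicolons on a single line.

Akira 2/9; Daichi 1/9; Haruki 1/54; Isamu 1/18; Junko 1/18; Kaede 1/3; Kenji 1/9; Mariko 1/54; Ryo 1/54; Umeko 1/18

Kaede, as surviving spouse, takes 1/3.
The remaining 2/3 passes to Noboru's descendants per stirpes.
The 2/3 is divided into 3 equal shares of 2/9 among Akira, Takeshi, Yori.
Akira is living and takes 2/9.
Takeshi predeceased; the 2/9 allotted to Takeshi's branch passes to Takeshi's issue by representation.
The 2/9 is divided into 2 equal shares of 1/9 among Kenji, Daichi.
Kenji is living and takes 1/9.
Daichi is living and takes 1/9.
Yori predeceased; the 2/9 allotted to Yori's branch passes to Yori's issue by representation.
The 2/9 is divided into 4 equal shares of 1/18 among Reiko, Junko, Umeko, Isamu.
Reiko predeceased; the 1/18 allotted to Reiko's branch passes to Reiko's issue by representation.
The 1/18 is divided into 3 equal shares of 1/54 among Mariko, Emiko, Haruki.
Mariko is living and takes 1/54.
Emiko predeceased; the 1/54 allotted to Emiko's branch passes to Emiko's issue by representation.
Ryo is the sole taker at this level and receives the full 1/54.
Haruki is living and takes 1/54.
Junko is living and takes 1/18.
Umeko is living and takes 1/18.
Isamu is living and takes 1/18.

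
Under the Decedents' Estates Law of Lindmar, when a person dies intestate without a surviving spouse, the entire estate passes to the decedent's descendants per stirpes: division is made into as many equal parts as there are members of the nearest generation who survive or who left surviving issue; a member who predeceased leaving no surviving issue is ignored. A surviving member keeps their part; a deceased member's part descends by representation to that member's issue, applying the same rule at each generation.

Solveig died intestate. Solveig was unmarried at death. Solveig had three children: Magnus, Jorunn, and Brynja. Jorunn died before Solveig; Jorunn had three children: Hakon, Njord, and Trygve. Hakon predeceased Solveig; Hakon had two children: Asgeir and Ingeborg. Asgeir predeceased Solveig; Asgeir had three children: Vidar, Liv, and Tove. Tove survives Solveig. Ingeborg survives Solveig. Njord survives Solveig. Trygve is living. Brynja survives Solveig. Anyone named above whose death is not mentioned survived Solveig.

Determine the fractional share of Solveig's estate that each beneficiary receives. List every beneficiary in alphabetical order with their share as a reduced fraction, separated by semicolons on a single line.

There is no surviving spouse, so the entire estate passes to Solveig's descendants per stirpes.
The estate is divided into 3 equal shares of 1/3 among Magnus, Jorunn, Brynja.
Magnus is living and takes 1/3.
Jorunn predeceased; the 1/3 allotted to Jorunn's branch passes to Jorunn's issue by representation.
The 1/3 is divided into 3 equal shares of 1/9 among Hakon, Njord, Trygve.
Hakon predeceased; the 1/9 allotted to Hakon's branch passes to Hakon's issue by representation.
The 1/9 is divided into 2 equal shares of 1/18 among Asgeir, Ingeborg.
Asgeir predeceased; the 1/18 allotted to Asgeir's branch passes to Asgeir's issue by representation.
The 1/18 is divided into 3 equal shares of 1/54 among Vidar, Liv, Tove.
Vidar is living and takes 1/54.
Liv is living and takes 1/54.
Tove is living and takes 1/54.
Ingeborg is living and takes 1/18.
Njord is living and takes 1/9.
Trygve is living and takes 1/9.
Brynja is living and takes 1/3.

Brynja 1/3; Ingeborg 1/18; Liv 1/54; Magnus 1/3; Njord 1/9; Tove 1/54; Trygve 1/9; Vidar 1/54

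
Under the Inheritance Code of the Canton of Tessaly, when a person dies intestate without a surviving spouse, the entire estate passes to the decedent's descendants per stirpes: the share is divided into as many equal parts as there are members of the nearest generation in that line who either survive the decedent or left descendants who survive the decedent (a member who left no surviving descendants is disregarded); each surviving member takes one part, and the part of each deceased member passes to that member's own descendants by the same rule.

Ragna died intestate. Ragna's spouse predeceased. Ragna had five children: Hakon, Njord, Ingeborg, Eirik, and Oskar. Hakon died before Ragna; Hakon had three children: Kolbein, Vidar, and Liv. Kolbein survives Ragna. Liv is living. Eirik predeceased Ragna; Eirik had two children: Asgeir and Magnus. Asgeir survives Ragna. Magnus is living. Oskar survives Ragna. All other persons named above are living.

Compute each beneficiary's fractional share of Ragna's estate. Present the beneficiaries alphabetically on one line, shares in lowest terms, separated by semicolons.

There is no surviving spouse, so the entire estate passes to Ragna's descendants per stirpes.
The estate is divided into 5 equal shares of 1/5 among Hakon, Njord, Ingeborg, Eirik, Oskar.
Hakon predeceased; the 1/5 allotted to Hakon's branch passes to Hakon's issue by representation.
The 1/5 is divided into 3 equal shares of 1/15 among Kolbein, Vidar, Liv.
Kolbein is living and takes 1/15.
Vidar is living and takes 1/15.
Liv is living and takes 1/15.
Njord is living and takes 1/5.
Ingeborg is living and takes 1/5.
Eirik predeceased; the 1/5 allotted to Eirik's branch passes to Eirik's issue by representation.
The 1/5 is divided into 2 equal shares of 1/10 among Asgeir, Magnus.
Asgeir is living and takes 1/10.
Magnus is living and takes 1/10.
Oskar is living and takes 1/5.

Asgeir 1/10; Ingeborg 1/5; Kolbein 1/15; Liv 1/15; Magnus 1/10; Njord 1/5; Oskar 1/5; Vidar 1/15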